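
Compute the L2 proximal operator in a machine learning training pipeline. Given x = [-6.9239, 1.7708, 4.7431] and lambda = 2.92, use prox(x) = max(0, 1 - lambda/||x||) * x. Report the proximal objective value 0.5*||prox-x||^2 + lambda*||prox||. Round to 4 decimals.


Step 1: Compute ||x||.
||x|| = 8.5775
Step 2: Compute scaling factor.
scale = max(0, 1 - 2.92/8.5775) = 0.6596
Step 3: prox(x) = [-4.5668, 1.168, 3.1284]
||prox(x)|| = 5.6575
Step 4: Proximal objective.
0.5*||prox-x||^2 = 4.2632
lambda*||prox|| = 16.5199
Total = 20.783


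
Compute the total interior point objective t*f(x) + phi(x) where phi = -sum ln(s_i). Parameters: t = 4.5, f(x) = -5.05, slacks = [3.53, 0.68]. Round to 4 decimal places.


Step 1: Compute log-barrier.
ln values: [1.2613, -0.3857]
phi = -(1.2613 - 0.3857) = -0.8756
Step 2: Compute augmented objective.
t*f(x) = 4.5*-5.05 = -22.725
Total = -22.725 - 0.8756 = -23.6006


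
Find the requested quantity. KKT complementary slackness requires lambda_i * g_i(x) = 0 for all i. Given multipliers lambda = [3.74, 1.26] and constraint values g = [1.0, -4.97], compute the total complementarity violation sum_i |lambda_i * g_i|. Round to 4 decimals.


KKT complementary slackness check:
lambda_1 * g_1 = 3.74 * 1.0 = 3.74
lambda_2 * g_2 = 1.26 * -4.97 = -6.2622
Total violation = 3.74 + 6.2622 = 10.0022


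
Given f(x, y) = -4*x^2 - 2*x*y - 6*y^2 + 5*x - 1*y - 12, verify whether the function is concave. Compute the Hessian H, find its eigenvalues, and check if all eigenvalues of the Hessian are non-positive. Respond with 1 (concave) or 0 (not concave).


The Hessian of f(x,y) = -4*x^2 - 2*x*y - 6*y^2 + 5*x - 1*y - 12 is:
H = [[-8, -2], [-2, -12]]
Trace = -8 - 12 = -20
Determinant = -8*-12 - (-2)^2 = 92
Discriminant = (-20)^2 - 4*92 = 32.0
Eigenvalues: lambda_1 = -12.8284, lambda_2 = -7.1716
The function is concave.

1


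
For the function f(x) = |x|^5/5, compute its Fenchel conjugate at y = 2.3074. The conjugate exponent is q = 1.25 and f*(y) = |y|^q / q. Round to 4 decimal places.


The conjugate exponent q satisfies 1/p + 1/q = 1.
p = 5, so q = 5/(5 - 1) = 1.25
|y|^q = 2.3074^1.25 = 2.8438
f*(2.3074) = 2.8438 / 1.25 = 2.2751


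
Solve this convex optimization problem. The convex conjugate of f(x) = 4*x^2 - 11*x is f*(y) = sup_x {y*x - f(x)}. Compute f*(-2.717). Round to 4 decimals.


f*(y) = sup_x {y*x - a*x^2 - b*x} = sup_x {(y-b)*x - a*x^2}
FOC: (y - b) - 2a*x = 0 => x* = (y - b)/(2a)
x* = (-2.717 + 11)/(2*4) = 1.0354
f*(-2.717) = (y-b)^2/(4a) = (-2.717 + 11)^2/(4*4)
= 68.6081/16 = 4.288


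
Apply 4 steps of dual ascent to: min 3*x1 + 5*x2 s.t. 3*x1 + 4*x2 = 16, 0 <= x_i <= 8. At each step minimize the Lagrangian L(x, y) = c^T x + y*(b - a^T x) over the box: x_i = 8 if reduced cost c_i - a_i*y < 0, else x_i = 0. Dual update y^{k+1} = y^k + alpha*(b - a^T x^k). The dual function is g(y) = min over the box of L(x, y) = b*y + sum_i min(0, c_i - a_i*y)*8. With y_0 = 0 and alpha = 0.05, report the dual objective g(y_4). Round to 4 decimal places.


Dual ascent for LP: min 3*x1 + 5*x2, 3*x1 + 4*x2 = 16, 0 <= x_i <= 8
Step 1: y^k = 0.0, reduced costs: (3.0, 5.0)
  x^k = (0.0, 0.0), subgradient = b - a^T x = 16.0
  y^{k+1} = 0.0 + 0.05*16.0 = 0.8
Step 2: y^k = 0.8, reduced costs: (0.6, 1.8)
  x^k = (0.0, 0.0), subgradient = b - a^T x = 16.0
  y^{k+1} = 0.8 + 0.05*16.0 = 1.6
Step 3: y^k = 1.6, reduced costs: (-1.8, -1.4)
  x^k = (8.0, 8.0), subgradient = b - a^T x = -40.0
  y^{k+1} = 1.6 + 0.05*-40.0 = -0.4
Step 4: y^k = -0.4, reduced costs: (4.2, 6.6)
  x^k = (0.0, 0.0), subgradient = b - a^T x = 16.0
  y^{k+1} = -0.4 + 0.05*16.0 = 0.4
Dual objective at y_4 = 0.4: reduced costs (1.8, 3.4), box minimizer x = (0.0, 0.0)
g(y_4) = b*y + (c1 - a1*y)*x1 + (c2 - a2*y)*x2 = 16*0.4 + 1.8*0.0 + 3.4*0.0 = 6.4 + 0.0 + 0.0 = 6.4


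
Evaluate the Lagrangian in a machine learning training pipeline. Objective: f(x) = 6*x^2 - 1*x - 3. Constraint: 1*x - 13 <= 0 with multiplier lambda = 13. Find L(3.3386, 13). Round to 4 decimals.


Step 1: Evaluate f(x).
f(3.3386) = 6*3.3386^2 - 1*3.3386 - 3 = 60.5389
Step 2: Evaluate g(x).
g(3.3386) = 1*3.3386 - 13 = -9.6614
Step 3: Compute Lagrangian.
L = 60.5389 + 13*-9.6614 = -65.0593


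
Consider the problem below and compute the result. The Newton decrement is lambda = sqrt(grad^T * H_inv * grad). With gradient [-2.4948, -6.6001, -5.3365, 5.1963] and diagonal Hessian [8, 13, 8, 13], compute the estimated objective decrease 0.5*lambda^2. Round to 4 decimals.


Step 1: H is diagonal, so H^(-1) * g = [-0.3119, -0.5077, -0.6671, 0.3997].
Step 2: g^T H^(-1) g = sum_i g_i^2 / H_ii
  = (-2.4948)^2/8 + (-6.6001)^2/13 + (-5.3365)^2/8 + (5.1963)^2/13
  = 0.778 + 3.3509 + 3.5598 + 2.077 = 9.7657
Step 3: Objective decrease = 0.5 * g^T H^(-1) g = 4.8828


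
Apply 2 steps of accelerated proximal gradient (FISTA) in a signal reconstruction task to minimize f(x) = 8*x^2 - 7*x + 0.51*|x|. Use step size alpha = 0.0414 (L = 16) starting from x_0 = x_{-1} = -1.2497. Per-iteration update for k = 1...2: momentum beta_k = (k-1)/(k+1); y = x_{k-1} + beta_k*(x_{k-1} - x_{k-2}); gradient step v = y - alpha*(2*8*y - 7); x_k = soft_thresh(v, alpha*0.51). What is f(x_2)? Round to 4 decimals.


FISTA on f(x) = 8*x^2 - 7*x + 0.51*|x|
L = 16, alpha = 0.0414
Iteration 1: beta = 0.0, y = -1.2497 + 0.0*(-1.2497 + 1.2497) = -1.2497
  grad(y) = -26.9952, v = y - alpha*grad = -0.1321
  prox(v) = soft_thresh(-0.1321, 0.0211) = -0.111
Iteration 2: beta = 0.3333, y = -0.111 + 0.3333*(-0.111 + 1.2497) = 0.2686
  grad(y) = -2.7026, v = y - alpha*grad = 0.3805
  prox(v) = soft_thresh(0.3805, 0.0211) = 0.3594
f(x_2) = 8*0.3594^2 - 7*0.3594 + 0.51*|0.3594| = -1.2991


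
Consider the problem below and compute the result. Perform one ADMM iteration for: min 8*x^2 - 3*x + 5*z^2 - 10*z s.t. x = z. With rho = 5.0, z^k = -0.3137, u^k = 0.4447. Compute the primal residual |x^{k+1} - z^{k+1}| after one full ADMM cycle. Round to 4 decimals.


ADMM iteration with rho = 5.0, z^k = -0.3137, u^k = 0.4447
Step 1: x-update.
Minimize 8*x^2 - 3*x + (5.0/2)*(x + 0.3137 + 0.4447)^2
FOC: (2*8 + 5.0)*x = 3 + 5.0*(-0.3137 - 0.4447)
x^{k+1} = -0.0377
Step 2: z-update.
Minimize 5*z^2 - 10*z + (5.0/2)*(-0.0377 - z + 0.4447)^2
FOC: (2*5 + 5.0)*z = 10 + 5.0*(-0.0377 + 0.4447)
z^{k+1} = 0.8023
Step 3: u-update.
u^{k+1} = 0.4447 - 0.0377 - 0.8023 = -0.3953
Step 4: Primal residual = |-0.0377 - 0.8023| = 0.84


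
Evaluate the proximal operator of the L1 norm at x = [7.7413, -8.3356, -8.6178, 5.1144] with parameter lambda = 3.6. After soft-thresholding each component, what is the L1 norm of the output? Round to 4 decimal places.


Soft-thresholding with lambda = 3.6:
prox(7.7413) = sign(7.7413)*max(|7.7413| - 3.6, 0) = 4.1413
prox(-8.3356) = sign(-8.3356)*max(|-8.3356| - 3.6, 0) = -4.7356
prox(-8.6178) = sign(-8.6178)*max(|-8.6178| - 3.6, 0) = -5.0178
prox(5.1144) = sign(5.1144)*max(|5.1144| - 3.6, 0) = 1.5144
prox(x) = [4.1413, -4.7356, -5.0178, 1.5144]
||prox(x)||_1 = 4.1413 + 4.7356 + 5.0178 + 1.5144 = 15.4091


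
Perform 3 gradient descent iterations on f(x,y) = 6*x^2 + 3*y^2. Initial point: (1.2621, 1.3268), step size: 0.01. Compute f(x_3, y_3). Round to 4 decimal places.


Gradient descent on f(x,y) = 6*x^2 + 3*y^2.
Starting point: (1.2621, 1.3268), alpha = 0.01
Step 1: grad_x = 2*6*1.2621 = 15.1452, grad_y = 2*3*1.3268 = 7.9608
  x_1 = 1.2621 - 0.01*15.1452 = 1.1106
  y_1 = 1.3268 - 0.01*7.9608 = 1.2472
Step 2: grad_x = 2*6*1.1106 = 13.3278, grad_y = 2*3*1.2472 = 7.4832
  x_2 = 1.1106 - 0.01*13.3278 = 0.9774
  y_2 = 1.2472 - 0.01*7.4832 = 1.1724
Step 3: grad_x = 2*6*0.9774 = 11.7284, grad_y = 2*3*1.1724 = 7.0342
  x_3 = 0.9774 - 0.01*11.7284 = 0.8601
  y_3 = 1.1724 - 0.01*7.0342 = 1.102
f(0.8601, 1.102) = 6*0.8601^2 + 3*1.102^2 = 8.0818


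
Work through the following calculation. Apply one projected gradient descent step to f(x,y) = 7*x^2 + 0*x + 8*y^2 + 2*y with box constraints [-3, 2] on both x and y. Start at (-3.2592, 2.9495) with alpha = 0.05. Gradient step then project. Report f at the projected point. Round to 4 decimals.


Step 1: Compute gradient at (-3.2592, 2.9495).
grad_x = 2*7*-3.2592 + 0 = -45.6288
grad_y = 2*8*2.9495 + 2 = 49.192
Step 2: Gradient step.
x_raw = -3.2592 - 0.05*-45.6288 = -0.9778
y_raw = 2.9495 - 0.05*49.192 = 0.4899
Step 3: Project onto [-3, 2].
x_proj = clip(-0.9778) = -0.9778
y_proj = clip(0.4899) = 0.4899
Step 4: Evaluate f.
f(-0.9778, 0.4899) = 9.5919


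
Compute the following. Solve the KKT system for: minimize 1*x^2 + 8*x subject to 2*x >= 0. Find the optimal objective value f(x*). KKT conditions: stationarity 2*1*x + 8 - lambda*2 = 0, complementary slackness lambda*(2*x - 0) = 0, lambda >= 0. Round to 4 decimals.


Step 1: Try lambda = 0 (constraint inactive).
x_unc = -8/(2*1) = -4.0
Check: 2*-4.0 = -8.0 < 0 -- violated!
Step 2: Constraint must be active: 2*x = 0
x* = 0/2 = 0.0
lambda = (2*1*0.0 + 8)/2 = 4.0
Step 3: Compute optimal value.
f(x*) = 1*0.0^2 + 8*0.0 = 0.0


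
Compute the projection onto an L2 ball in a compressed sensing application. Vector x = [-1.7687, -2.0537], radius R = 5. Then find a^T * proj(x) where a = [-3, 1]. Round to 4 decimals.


Step 1: Compute ||x|| (intermediates to 6 decimals).
||x|| = sqrt((-1.7687)^2 + (-2.0537)^2) = 2.710347
Step 2: Project.
Since ||x|| <= R, proj = x (no scaling needed).
proj(x) = [-1.7687, -2.0537]
Step 3: Dot product.
a^T * proj(x) = -3*(-1.7687) + 1*(-2.0537) = 3.2524


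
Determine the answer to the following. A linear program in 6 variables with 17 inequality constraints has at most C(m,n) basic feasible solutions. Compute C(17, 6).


Each vertex corresponds to some choice of n active constraints out of m, so the number of vertices is at most C(m, n) = m! / (n!(m-n)!).
m = 17, n = 6
Numerator: 17 * 16 * 15 * 14 * 13 * 12
Denominator: 6! = 720
C(17, 6) = 12376


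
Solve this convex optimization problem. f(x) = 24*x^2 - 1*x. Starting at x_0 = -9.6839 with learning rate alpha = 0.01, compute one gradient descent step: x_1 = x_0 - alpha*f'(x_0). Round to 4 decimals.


We compute the gradient at x_0 and apply the update.
f'(x) = 48*x - 1
f'(-9.6839) = 48*-9.6839 - 1 = -465.8272
x_1 = -9.6839 - 0.01*-465.8272 = -5.0256


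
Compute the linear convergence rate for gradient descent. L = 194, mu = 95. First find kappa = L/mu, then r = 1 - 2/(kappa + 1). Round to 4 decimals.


Step 1: Compute the condition number.
kappa = L/mu = 194/95 = 2.0421
Step 2: Compute the convergence rate.
r = 1 - 2/(kappa + 1) = 1 - 2*mu/(L + mu) = (L - mu)/(L + mu) = 99/289 = 0.3426


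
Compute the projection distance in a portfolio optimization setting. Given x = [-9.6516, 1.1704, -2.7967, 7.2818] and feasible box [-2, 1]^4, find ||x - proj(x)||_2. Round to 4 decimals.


Project each component onto [-2, 1].
clip(-9.6516) = -2.0, clip(1.1704) = 1.0, clip(-2.7967) = -2.0, clip(7.2818) = 1.0
Projection = [-2.0, 1.0, -2.0, 1.0]
Squared diffs: [58.547, 0.029, 0.6347, 39.461]
Distance = sqrt(98.6717) = 9.9334


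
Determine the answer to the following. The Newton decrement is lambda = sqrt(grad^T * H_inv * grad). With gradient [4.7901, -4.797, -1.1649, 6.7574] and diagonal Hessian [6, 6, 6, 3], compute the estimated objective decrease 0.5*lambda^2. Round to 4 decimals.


Step 1: H is diagonal, so H^(-1) * g = [0.7984, -0.7995, -0.1942, 2.2525].
Step 2: g^T H^(-1) g = sum_i g_i^2 / H_ii
  = (4.7901)^2/6 + (-4.797)^2/6 + (-1.1649)^2/6 + (6.7574)^2/3
  = 3.8242 + 3.8352 + 0.2262 + 15.2208 = 23.1064
Step 3: Objective decrease = 0.5 * g^T H^(-1) g = 11.5532


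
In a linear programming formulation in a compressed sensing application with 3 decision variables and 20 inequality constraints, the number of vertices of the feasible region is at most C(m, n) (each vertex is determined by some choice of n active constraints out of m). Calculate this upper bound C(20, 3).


Each vertex corresponds to some choice of n active constraints out of m, so the number of vertices is at most C(m, n) = m! / (n!(m-n)!).
m = 20, n = 3
Numerator: 20 * 19 * 18
Denominator: 3! = 6
C(20, 3) = 1140


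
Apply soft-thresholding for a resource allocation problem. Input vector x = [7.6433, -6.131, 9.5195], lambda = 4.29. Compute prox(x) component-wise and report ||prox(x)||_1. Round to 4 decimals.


Soft-thresholding with lambda = 4.29:
prox(7.6433) = sign(7.6433)*max(|7.6433| - 4.29, 0) = 3.3533
prox(-6.131) = sign(-6.131)*max(|-6.131| - 4.29, 0) = -1.841
prox(9.5195) = sign(9.5195)*max(|9.5195| - 4.29, 0) = 5.2295
prox(x) = [3.3533, -1.841, 5.2295]
||prox(x)||_1 = 3.3533 + 1.841 + 5.2295 = 10.4238


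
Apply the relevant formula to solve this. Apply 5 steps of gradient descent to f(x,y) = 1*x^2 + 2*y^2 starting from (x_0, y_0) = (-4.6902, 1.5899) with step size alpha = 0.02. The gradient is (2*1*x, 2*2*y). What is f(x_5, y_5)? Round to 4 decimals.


Gradient descent on f(x,y) = 1*x^2 + 2*y^2.
Starting point: (-4.6902, 1.5899), alpha = 0.02
Step 1: grad_x = 2*1*-4.6902 = -9.3804, grad_y = 2*2*1.5899 = 6.3596
  x_1 = -4.6902 - 0.02*-9.3804 = -4.5026
  y_1 = 1.5899 - 0.02*6.3596 = 1.4627
Step 2: grad_x = 2*1*-4.5026 = -9.0052, grad_y = 2*2*1.4627 = 5.8508
  x_2 = -4.5026 - 0.02*-9.0052 = -4.3225
  y_2 = 1.4627 - 0.02*5.8508 = 1.3457
Step 3: grad_x = 2*1*-4.3225 = -8.645, grad_y = 2*2*1.3457 = 5.3828
  x_3 = -4.3225 - 0.02*-8.645 = -4.1496
  y_3 = 1.3457 - 0.02*5.3828 = 1.238
Step 4: grad_x = 2*1*-4.1496 = -8.2992, grad_y = 2*2*1.238 = 4.9521
  x_4 = -4.1496 - 0.02*-8.2992 = -3.9836
  y_4 = 1.238 - 0.02*4.9521 = 1.139
Step 5: grad_x = 2*1*-3.9836 = -7.9672, grad_y = 2*2*1.139 = 4.556
  x_5 = -3.9836 - 0.02*-7.9672 = -3.8243
  y_5 = 1.139 - 0.02*4.556 = 1.0479
f(-3.8243, 1.0479) = 1*(-3.8243)^2 + 2*1.0479^2 = 16.8211


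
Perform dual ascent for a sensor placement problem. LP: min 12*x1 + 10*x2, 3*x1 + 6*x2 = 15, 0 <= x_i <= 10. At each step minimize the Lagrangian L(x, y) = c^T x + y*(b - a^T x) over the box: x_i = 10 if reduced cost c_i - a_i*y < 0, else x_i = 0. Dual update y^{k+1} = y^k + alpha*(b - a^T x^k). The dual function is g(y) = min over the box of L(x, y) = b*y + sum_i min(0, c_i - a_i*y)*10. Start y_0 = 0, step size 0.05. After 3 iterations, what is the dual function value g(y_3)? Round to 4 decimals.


Dual ascent for LP: min 12*x1 + 10*x2, 3*x1 + 6*x2 = 15, 0 <= x_i <= 10
Step 1: y^k = 0.0, reduced costs: (12.0, 10.0)
  x^k = (0.0, 0.0), subgradient = b - a^T x = 15.0
  y^{k+1} = 0.0 + 0.05*15.0 = 0.75
Step 2: y^k = 0.75, reduced costs: (9.75, 5.5)
  x^k = (0.0, 0.0), subgradient = b - a^T x = 15.0
  y^{k+1} = 0.75 + 0.05*15.0 = 1.5
Step 3: y^k = 1.5, reduced costs: (7.5, 1.0)
  x^k = (0.0, 0.0), subgradient = b - a^T x = 15.0
  y^{k+1} = 1.5 + 0.05*15.0 = 2.25
Dual objective at y_3 = 2.25: reduced costs (5.25, -3.5), box minimizer x = (0.0, 10.0)
g(y_3) = b*y + (c1 - a1*y)*x1 + (c2 - a2*y)*x2 = 15*2.25 + 5.25*0.0 + (-3.5)*10.0 = 33.75 + 0.0 - 35.0 = -1.25


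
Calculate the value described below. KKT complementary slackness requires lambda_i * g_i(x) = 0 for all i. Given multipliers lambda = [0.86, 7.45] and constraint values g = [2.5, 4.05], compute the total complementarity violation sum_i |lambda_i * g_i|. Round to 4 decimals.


KKT complementary slackness check:
lambda_1 * g_1 = 0.86 * 2.5 = 2.15
lambda_2 * g_2 = 7.45 * 4.05 = 30.1725
Total violation = 2.15 + 30.1725 = 32.3225


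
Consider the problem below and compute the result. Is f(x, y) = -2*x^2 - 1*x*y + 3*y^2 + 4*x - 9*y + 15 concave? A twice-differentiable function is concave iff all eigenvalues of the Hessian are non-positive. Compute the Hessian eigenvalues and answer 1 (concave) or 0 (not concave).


The Hessian of f(x,y) = -2*x^2 - 1*x*y + 3*y^2 + 4*x - 9*y + 15 is:
H = [[-4, -1], [-1, 6]]
Trace = -4 + 6 = 2
Determinant = -4*6 - (-1)^2 = -25
Discriminant = (2)^2 - 4*-25 = 104.0
Eigenvalues: lambda_1 = -4.099, lambda_2 = 6.099
The function is not concave.

0


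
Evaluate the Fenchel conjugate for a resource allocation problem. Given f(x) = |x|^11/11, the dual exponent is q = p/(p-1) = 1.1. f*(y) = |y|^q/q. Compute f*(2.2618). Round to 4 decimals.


The conjugate exponent q satisfies 1/p + 1/q = 1.
p = 11, so q = 11/(11 - 1) = 1.1
|y|^q = 2.2618^1.1 = 2.4541
f*(2.2618) = 2.4541 / 1.1 = 2.231


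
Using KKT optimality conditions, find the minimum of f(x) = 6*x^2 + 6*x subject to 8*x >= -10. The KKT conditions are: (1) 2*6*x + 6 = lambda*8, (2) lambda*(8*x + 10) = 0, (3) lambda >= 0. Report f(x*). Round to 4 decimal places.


Step 1: Try lambda = 0 (constraint inactive).
Stationarity: 2*6*x + 6 = 0
x* = -6/(2*6) = -0.5
Check constraint: 8*-0.5 = -4.0 >= -10 -- satisfied.
Step 2: Compute optimal value.
f(x*) = 6*(-0.5)^2 + 6*(-0.5) = -1.5


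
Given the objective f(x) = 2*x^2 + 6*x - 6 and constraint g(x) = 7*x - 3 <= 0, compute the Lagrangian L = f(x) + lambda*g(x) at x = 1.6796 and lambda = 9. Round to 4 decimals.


Step 1: Evaluate f(x).
f(1.6796) = 2*1.6796^2 + 6*1.6796 - 6 = 9.7197
Step 2: Evaluate g(x).
g(1.6796) = 7*1.6796 - 3 = 8.7572
Step 3: Compute Lagrangian.
L = 9.7197 + 9*8.7572 = 88.5345


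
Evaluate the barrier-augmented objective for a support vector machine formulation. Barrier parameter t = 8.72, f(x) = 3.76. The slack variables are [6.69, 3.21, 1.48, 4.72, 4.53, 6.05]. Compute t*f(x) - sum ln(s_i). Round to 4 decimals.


Step 1: Compute log-barrier.
ln values: [1.9006, 1.1663, 0.392, 1.5518, 1.5107, 1.8001]
phi = -(1.9006 + 1.1663 + 0.392 + 1.5518 + 1.5107 + 1.8001) = -8.3215
Step 2: Compute augmented objective.
t*f(x) = 8.72*3.76 = 32.7872
Total = 32.7872 - 8.3215 = 24.4657


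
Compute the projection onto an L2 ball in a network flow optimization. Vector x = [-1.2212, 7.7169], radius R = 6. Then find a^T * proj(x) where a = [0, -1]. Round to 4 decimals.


Step 1: Compute ||x|| (intermediates to 6 decimals).
||x|| = sqrt((-1.2212)^2 + 7.7169^2) = 7.81293
Step 2: Project.
Since ||x|| > R, scale = R/||x|| = 6/7.81293 = 0.767958, proj(x) = scale * x
proj(x) = [-0.93783, 5.926255]
Step 3: Dot product.
a^T * proj(x) = 0*(-0.93783) - 1*5.926255 = -5.9263


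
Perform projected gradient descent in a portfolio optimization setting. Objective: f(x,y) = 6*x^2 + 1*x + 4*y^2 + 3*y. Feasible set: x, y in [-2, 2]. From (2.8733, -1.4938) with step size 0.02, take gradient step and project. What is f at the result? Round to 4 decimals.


Step 1: Compute gradient at (2.8733, -1.4938).
grad_x = 2*6*2.8733 + 1 = 35.4796
grad_y = 2*4*-1.4938 + 3 = -8.9504
Step 2: Gradient step.
x_raw = 2.8733 - 0.02*35.4796 = 2.1637
y_raw = -1.4938 - 0.02*-8.9504 = -1.3148
Step 3: Project onto [-2, 2].
x_proj = clip(2.1637) = 2.0
y_proj = clip(-1.3148) = -1.3148
Step 4: Evaluate f.
f(2.0, -1.3148) = 28.9703


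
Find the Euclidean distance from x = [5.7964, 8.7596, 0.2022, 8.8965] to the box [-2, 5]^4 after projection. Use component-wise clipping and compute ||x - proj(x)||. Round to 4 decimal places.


Project each component onto [-2, 5].
clip(5.7964) = 5.0, clip(8.7596) = 5.0, clip(0.2022) = 0.2022, clip(8.8965) = 5.0
Projection = [5.0, 5.0, 0.2022, 5.0]
Squared diffs: [0.6343, 14.1346, 0.0, 15.1827]
Distance = sqrt(29.9516) = 5.4728


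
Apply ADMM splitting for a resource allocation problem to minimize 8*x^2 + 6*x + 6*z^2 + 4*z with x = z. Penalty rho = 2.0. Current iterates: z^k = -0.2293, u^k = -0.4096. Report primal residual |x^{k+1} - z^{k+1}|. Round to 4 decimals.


ADMM iteration with rho = 2.0, z^k = -0.2293, u^k = -0.4096
Step 1: x-update.
Minimize 8*x^2 + 6*x + (2.0/2)*(x + 0.2293 - 0.4096)^2
FOC: (2*8 + 2.0)*x = -6 + 2.0*(-0.2293 + 0.4096)
x^{k+1} = -0.3133
Step 2: z-update.
Minimize 6*z^2 + 4*z + (2.0/2)*(-0.3133 - z - 0.4096)^2
FOC: (2*6 + 2.0)*z = -4 + 2.0*(-0.3133 - 0.4096)
z^{k+1} = -0.389
Step 3: u-update.
u^{k+1} = -0.4096 - 0.3133 + 0.389 = -0.3339
Step 4: Primal residual = |-0.3133 + 0.389| = 0.0757


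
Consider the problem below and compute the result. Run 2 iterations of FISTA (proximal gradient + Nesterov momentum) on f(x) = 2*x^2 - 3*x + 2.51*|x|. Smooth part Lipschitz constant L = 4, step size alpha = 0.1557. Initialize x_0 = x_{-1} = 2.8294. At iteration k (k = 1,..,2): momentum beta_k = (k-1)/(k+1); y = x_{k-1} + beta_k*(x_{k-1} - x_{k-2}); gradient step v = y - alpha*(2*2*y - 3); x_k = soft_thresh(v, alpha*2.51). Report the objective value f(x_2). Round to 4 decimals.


FISTA on f(x) = 2*x^2 - 3*x + 2.51*|x|
L = 4, alpha = 0.1557
Iteration 1: beta = 0.0, y = 2.8294 + 0.0*(2.8294 - 2.8294) = 2.8294
  grad(y) = 8.3176, v = y - alpha*grad = 1.5343
  prox(v) = soft_thresh(1.5343, 0.3908) = 1.1435
Iteration 2: beta = 0.3333, y = 1.1435 + 0.3333*(1.1435 - 2.8294) = 0.5816
  grad(y) = -0.6736, v = y - alpha*grad = 0.6865
  prox(v) = soft_thresh(0.6865, 0.3908) = 0.2957
f(x_2) = 2*0.2957^2 - 3*0.2957 + 2.51*|0.2957| = 0.03


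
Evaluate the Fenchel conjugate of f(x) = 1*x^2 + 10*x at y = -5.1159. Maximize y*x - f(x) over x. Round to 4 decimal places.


f*(y) = sup_x {y*x - a*x^2 - b*x} = sup_x {(y-b)*x - a*x^2}
FOC: (y - b) - 2a*x = 0 => x* = (y - b)/(2a)
x* = (-5.1159 - 10)/(2*1) = -7.558
f*(-5.1159) = (y-b)^2/(4a) = (-5.1159 - 10)^2/(4*1)
= 228.4904/4 = 57.1226


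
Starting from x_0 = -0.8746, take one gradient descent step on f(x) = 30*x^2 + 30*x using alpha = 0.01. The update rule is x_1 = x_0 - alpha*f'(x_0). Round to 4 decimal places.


We compute the gradient at x_0 and apply the update.
f'(x) = 60*x + 30
f'(-0.8746) = 60*-0.8746 + 30 = -22.476
x_1 = -0.8746 - 0.01*-22.476 = -0.6498


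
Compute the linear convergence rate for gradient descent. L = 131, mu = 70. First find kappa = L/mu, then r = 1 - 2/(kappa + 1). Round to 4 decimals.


Step 1: Compute the condition number.
kappa = L/mu = 131/70 = 1.8714
Step 2: Compute the convergence rate.
r = 1 - 2/(kappa + 1) = 1 - 2*mu/(L + mu) = (L - mu)/(L + mu) = 61/201 = 0.3035


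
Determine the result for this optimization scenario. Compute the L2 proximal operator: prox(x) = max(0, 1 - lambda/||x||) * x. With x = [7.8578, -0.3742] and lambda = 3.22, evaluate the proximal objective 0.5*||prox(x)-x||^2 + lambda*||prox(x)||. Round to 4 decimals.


Step 1: Compute ||x||.
||x|| = 7.8667
Step 2: Compute scaling factor.
scale = max(0, 1 - 3.22/7.8667) = 0.5907
Step 3: prox(x) = [4.6414, -0.221]
||prox(x)|| = 4.6467
Step 4: Proximal objective.
0.5*||prox-x||^2 = 5.1842
lambda*||prox|| = 14.9624
Total = 20.1466


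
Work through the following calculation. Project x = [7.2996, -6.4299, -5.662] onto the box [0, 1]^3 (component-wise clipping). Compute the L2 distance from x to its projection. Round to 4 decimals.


Project each component onto [0, 1].
clip(7.2996) = 1.0, clip(-6.4299) = 0.0, clip(-5.662) = 0.0
Projection = [1.0, 0.0, 0.0]
Squared diffs: [39.685, 41.3436, 32.0582]
Distance = sqrt(113.0868) = 10.6342


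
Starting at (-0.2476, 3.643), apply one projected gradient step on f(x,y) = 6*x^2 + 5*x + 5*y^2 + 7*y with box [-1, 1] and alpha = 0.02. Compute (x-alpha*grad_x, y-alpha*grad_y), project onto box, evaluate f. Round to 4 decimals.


Step 1: Compute gradient at (-0.2476, 3.643).
grad_x = 2*6*-0.2476 + 5 = 2.0288
grad_y = 2*5*3.643 + 7 = 43.43
Step 2: Gradient step.
x_raw = -0.2476 - 0.02*2.0288 = -0.2882
y_raw = 3.643 - 0.02*43.43 = 2.7744
Step 3: Project onto [-1, 1].
x_proj = clip(-0.2882) = -0.2882
y_proj = clip(2.7744) = 1.0
Step 4: Evaluate f.
f(-0.2882, 1.0) = 11.0574


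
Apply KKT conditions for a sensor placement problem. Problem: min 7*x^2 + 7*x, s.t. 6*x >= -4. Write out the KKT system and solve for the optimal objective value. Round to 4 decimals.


Step 1: Try lambda = 0 (constraint inactive).
Stationarity: 2*7*x + 7 = 0
x* = -7/(2*7) = -0.5
Check constraint: 6*-0.5 = -3.0 >= -4 -- satisfied.
Step 2: Compute optimal value.
f(x*) = 7*(-0.5)^2 + 7*(-0.5) = -1.75


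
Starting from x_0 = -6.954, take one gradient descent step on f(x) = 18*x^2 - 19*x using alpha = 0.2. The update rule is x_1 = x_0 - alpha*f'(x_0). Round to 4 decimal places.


We compute the gradient at x_0 and apply the update.
f'(x) = 36*x - 19
f'(-6.954) = 36*-6.954 - 19 = -269.344
x_1 = -6.954 - 0.2*-269.344 = 46.9148


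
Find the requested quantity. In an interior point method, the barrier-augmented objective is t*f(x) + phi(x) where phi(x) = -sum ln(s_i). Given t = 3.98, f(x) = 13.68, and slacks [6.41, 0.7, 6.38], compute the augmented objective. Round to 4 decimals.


Step 1: Compute log-barrier.
ln values: [1.8579, -0.3567, 1.8532]
phi = -(1.8579 - 0.3567 + 1.8532) = -3.3544
Step 2: Compute augmented objective.
t*f(x) = 3.98*13.68 = 54.4464
Total = 54.4464 - 3.3544 = 51.092


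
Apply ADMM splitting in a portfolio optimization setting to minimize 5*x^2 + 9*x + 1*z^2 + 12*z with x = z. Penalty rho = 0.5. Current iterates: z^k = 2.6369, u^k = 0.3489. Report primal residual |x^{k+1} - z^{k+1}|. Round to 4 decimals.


ADMM iteration with rho = 0.5, z^k = 2.6369, u^k = 0.3489
Step 1: x-update.
Minimize 5*x^2 + 9*x + (0.5/2)*(x - 2.6369 + 0.3489)^2
FOC: (2*5 + 0.5)*x = -9 + 0.5*(2.6369 - 0.3489)
x^{k+1} = -0.7482
Step 2: z-update.
Minimize 1*z^2 + 12*z + (0.5/2)*(-0.7482 - z + 0.3489)^2
FOC: (2*1 + 0.5)*z = -12 + 0.5*(-0.7482 + 0.3489)
z^{k+1} = -4.8799
Step 3: u-update.
u^{k+1} = 0.3489 - 0.7482 + 4.8799 = 4.4806
Step 4: Primal residual = |-0.7482 + 4.8799| = 4.1317


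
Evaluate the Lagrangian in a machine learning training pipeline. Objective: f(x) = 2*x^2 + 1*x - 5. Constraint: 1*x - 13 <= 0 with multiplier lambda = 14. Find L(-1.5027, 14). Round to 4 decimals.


Step 1: Evaluate f(x).
f(-1.5027) = 2*(-1.5027)^2 + 1*(-1.5027) - 5 = -1.9865
Step 2: Evaluate g(x).
g(-1.5027) = 1*-1.5027 - 13 = -14.5027
Step 3: Compute Lagrangian.
L = -1.9865 + 14*-14.5027 = -205.0243


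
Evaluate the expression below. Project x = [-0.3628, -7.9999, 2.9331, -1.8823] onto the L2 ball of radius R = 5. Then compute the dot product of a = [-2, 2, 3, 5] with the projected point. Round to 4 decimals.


Step 1: Compute ||x|| (intermediates to 6 decimals).
||x|| = sqrt((-0.3628)^2 + (-7.9999)^2 + 2.9331^2 + (-1.8823)^2) = 8.733622
Step 2: Project.
Since ||x|| > R, scale = R/||x|| = 5/8.733622 = 0.5725, proj(x) = scale * x
proj(x) = [-0.207703, -4.579943, 1.6792, -1.077617]
Step 3: Dot product.
a^T * proj(x) = -2*(-0.207703) + 2*(-4.579943) + 3*1.6792 + 5*(-1.077617) = -9.095


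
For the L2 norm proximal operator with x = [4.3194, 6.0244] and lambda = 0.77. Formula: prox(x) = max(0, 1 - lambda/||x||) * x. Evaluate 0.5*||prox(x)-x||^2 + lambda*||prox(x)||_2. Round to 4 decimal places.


Step 1: Compute ||x||.
||x|| = 7.4129
Step 2: Compute scaling factor.
scale = max(0, 1 - 0.77/7.4129) = 0.8961
Step 3: prox(x) = [3.8707, 5.3986]
||prox(x)|| = 6.6429
Step 4: Proximal objective.
0.5*||prox-x||^2 = 0.2965
lambda*||prox|| = 5.115
Total = 5.4115


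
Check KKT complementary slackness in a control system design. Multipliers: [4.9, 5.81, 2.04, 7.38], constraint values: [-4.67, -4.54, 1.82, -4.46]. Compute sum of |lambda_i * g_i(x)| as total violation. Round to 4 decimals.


KKT complementary slackness check:
lambda_1 * g_1 = 4.9 * -4.67 = -22.883
lambda_2 * g_2 = 5.81 * -4.54 = -26.3774
lambda_3 * g_3 = 2.04 * 1.82 = 3.7128
lambda_4 * g_4 = 7.38 * -4.46 = -32.9148
Total violation = 22.883 + 26.3774 + 3.7128 + 32.9148 = 85.888


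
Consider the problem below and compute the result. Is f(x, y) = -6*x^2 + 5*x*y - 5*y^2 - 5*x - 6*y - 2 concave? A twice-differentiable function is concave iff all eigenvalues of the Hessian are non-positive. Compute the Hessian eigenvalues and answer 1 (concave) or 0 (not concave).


The Hessian of f(x,y) = -6*x^2 + 5*x*y - 5*y^2 - 5*x - 6*y - 2 is:
H = [[-12, 5], [5, -10]]
Trace = -12 - 10 = -22
Determinant = -12*-10 - (5)^2 = 95
Discriminant = (-22)^2 - 4*95 = 104.0
Eigenvalues: lambda_1 = -16.099, lambda_2 = -5.901
The function is concave.

1


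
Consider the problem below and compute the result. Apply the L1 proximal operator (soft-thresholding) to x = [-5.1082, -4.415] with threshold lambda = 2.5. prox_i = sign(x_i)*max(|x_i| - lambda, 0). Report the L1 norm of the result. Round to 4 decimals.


Soft-thresholding with lambda = 2.5:
prox(-5.1082) = sign(-5.1082)*max(|-5.1082| - 2.5, 0) = -2.6082
prox(-4.415) = sign(-4.415)*max(|-4.415| - 2.5, 0) = -1.915
prox(x) = [-2.6082, -1.915]
||prox(x)||_1 = 2.6082 + 1.915 = 4.5232


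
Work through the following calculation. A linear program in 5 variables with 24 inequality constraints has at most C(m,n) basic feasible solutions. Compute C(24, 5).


Each vertex corresponds to some choice of n active constraints out of m, so the number of vertices is at most C(m, n) = m! / (n!(m-n)!).
m = 24, n = 5
Numerator: 24 * 23 * 22 * 21 * 20
Denominator: 5! = 120
C(24, 5) = 42504


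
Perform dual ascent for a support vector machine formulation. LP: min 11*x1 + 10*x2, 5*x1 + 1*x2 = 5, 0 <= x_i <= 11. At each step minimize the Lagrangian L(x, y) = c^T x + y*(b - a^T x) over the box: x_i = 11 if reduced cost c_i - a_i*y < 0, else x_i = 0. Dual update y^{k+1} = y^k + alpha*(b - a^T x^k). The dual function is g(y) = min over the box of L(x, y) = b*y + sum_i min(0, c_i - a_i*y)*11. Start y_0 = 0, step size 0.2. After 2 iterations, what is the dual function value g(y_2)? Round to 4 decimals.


Dual ascent for LP: min 11*x1 + 10*x2, 5*x1 + 1*x2 = 5, 0 <= x_i <= 11
Step 1: y^k = 0.0, reduced costs: (11.0, 10.0)
  x^k = (0.0, 0.0), subgradient = b - a^T x = 5.0
  y^{k+1} = 0.0 + 0.2*5.0 = 1.0
Step 2: y^k = 1.0, reduced costs: (6.0, 9.0)
  x^k = (0.0, 0.0), subgradient = b - a^T x = 5.0
  y^{k+1} = 1.0 + 0.2*5.0 = 2.0
Dual objective at y_2 = 2.0: reduced costs (1.0, 8.0), box minimizer x = (0.0, 0.0)
g(y_2) = b*y + (c1 - a1*y)*x1 + (c2 - a2*y)*x2 = 5*2.0 + 1.0*0.0 + 8.0*0.0 = 10.0 + 0.0 + 0.0 = 10.0


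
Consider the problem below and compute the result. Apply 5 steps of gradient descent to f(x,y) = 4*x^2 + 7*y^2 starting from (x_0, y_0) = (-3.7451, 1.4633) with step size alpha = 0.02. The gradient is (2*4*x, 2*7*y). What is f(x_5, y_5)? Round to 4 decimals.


Gradient descent on f(x,y) = 4*x^2 + 7*y^2.
Starting point: (-3.7451, 1.4633), alpha = 0.02
Step 1: grad_x = 2*4*-3.7451 = -29.9608, grad_y = 2*7*1.4633 = 20.4862
  x_1 = -3.7451 - 0.02*-29.9608 = -3.1459
  y_1 = 1.4633 - 0.02*20.4862 = 1.0536
Step 2: grad_x = 2*4*-3.1459 = -25.1671, grad_y = 2*7*1.0536 = 14.7501
  x_2 = -3.1459 - 0.02*-25.1671 = -2.6425
  y_2 = 1.0536 - 0.02*14.7501 = 0.7586
Step 3: grad_x = 2*4*-2.6425 = -21.1403, grad_y = 2*7*0.7586 = 10.62
  x_3 = -2.6425 - 0.02*-21.1403 = -2.2197
  y_3 = 0.7586 - 0.02*10.62 = 0.5462
Step 4: grad_x = 2*4*-2.2197 = -17.7579, grad_y = 2*7*0.5462 = 7.6464
  x_4 = -2.2197 - 0.02*-17.7579 = -1.8646
  y_4 = 0.5462 - 0.02*7.6464 = 0.3932
Step 5: grad_x = 2*4*-1.8646 = -14.9166, grad_y = 2*7*0.3932 = 5.5054
  x_5 = -1.8646 - 0.02*-14.9166 = -1.5662
  y_5 = 0.3932 - 0.02*5.5054 = 0.2831
f(-1.5662, 0.2831) = 4*(-1.5662)^2 + 7*0.2831^2 = 10.3737


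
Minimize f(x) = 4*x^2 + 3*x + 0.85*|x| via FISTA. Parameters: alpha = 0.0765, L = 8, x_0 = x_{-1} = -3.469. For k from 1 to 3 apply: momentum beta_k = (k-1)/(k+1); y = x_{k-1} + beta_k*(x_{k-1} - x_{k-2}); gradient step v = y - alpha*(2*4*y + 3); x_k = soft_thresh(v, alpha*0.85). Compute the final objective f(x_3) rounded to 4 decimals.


FISTA on f(x) = 4*x^2 + 3*x + 0.85*|x|
L = 8, alpha = 0.0765
Iteration 1: beta = 0.0, y = -3.469 + 0.0*(-3.469 + 3.469) = -3.469
  grad(y) = -24.752, v = y - alpha*grad = -1.5755
  prox(v) = soft_thresh(-1.5755, 0.065) = -1.5104
Iteration 2: beta = 0.3333, y = -1.5104 + 0.3333*(-1.5104 + 3.469) = -0.8576
  grad(y) = -3.8608, v = y - alpha*grad = -0.5622
  prox(v) = soft_thresh(-0.5622, 0.065) = -0.4972
Iteration 3: beta = 0.5, y = -0.4972 + 0.5*(-0.4972 + 1.5104) = 0.0094
  grad(y) = 3.0751, v = y - alpha*grad = -0.2259
  prox(v) = soft_thresh(-0.2259, 0.065) = -0.1608
f(x_3) = 4*(-0.1608)^2 + 3*(-0.1608) + 0.85*|-0.1608| = -0.2423


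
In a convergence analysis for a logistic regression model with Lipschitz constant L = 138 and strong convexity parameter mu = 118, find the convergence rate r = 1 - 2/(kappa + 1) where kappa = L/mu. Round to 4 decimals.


Step 1: Compute the condition number.
kappa = L/mu = 138/118 = 1.1695
Step 2: Compute the convergence rate.
r = 1 - 2/(kappa + 1) = 1 - 2*mu/(L + mu) = (L - mu)/(L + mu) = 20/256 = 0.0781


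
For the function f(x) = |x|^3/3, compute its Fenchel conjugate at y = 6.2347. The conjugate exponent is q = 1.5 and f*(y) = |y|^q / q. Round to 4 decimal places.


The conjugate exponent q satisfies 1/p + 1/q = 1.
p = 3, so q = 3/(3 - 1) = 1.5
|y|^q = 6.2347^1.5 = 15.5677
f*(6.2347) = 15.5677 / 1.5 = 10.3784


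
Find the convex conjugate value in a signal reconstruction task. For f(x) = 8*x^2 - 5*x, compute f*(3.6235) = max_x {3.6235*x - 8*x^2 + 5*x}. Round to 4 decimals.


f*(y) = sup_x {y*x - a*x^2 - b*x} = sup_x {(y-b)*x - a*x^2}
FOC: (y - b) - 2a*x = 0 => x* = (y - b)/(2a)
x* = (3.6235 + 5)/(2*8) = 0.539
f*(3.6235) = (y-b)^2/(4a) = (3.6235 + 5)^2/(4*8)
= 74.3648/32 = 2.3239


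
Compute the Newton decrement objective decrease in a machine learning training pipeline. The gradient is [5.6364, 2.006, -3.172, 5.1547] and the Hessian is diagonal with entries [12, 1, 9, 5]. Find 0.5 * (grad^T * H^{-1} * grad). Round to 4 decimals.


Step 1: H is diagonal, so H^(-1) * g = [0.4697, 2.006, -0.3524, 1.0309].
Step 2: g^T H^(-1) g = sum_i g_i^2 / H_ii
  = (5.6364)^2/12 + (2.006)^2/1 + (-3.172)^2/9 + (5.1547)^2/5
  = 2.6474 + 4.024 + 1.118 + 5.3142 = 13.1036
Step 3: Objective decrease = 0.5 * g^T H^(-1) g = 6.5518


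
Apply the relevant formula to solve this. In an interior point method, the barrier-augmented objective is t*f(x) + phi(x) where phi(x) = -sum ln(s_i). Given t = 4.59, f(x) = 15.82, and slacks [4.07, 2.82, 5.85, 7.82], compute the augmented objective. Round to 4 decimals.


Step 1: Compute log-barrier.
ln values: [1.4036, 1.0367, 1.7664, 2.0567]
phi = -(1.4036 + 1.0367 + 1.7664 + 2.0567) = -6.2635
Step 2: Compute augmented objective.
t*f(x) = 4.59*15.82 = 72.6138
Total = 72.6138 - 6.2635 = 66.3503


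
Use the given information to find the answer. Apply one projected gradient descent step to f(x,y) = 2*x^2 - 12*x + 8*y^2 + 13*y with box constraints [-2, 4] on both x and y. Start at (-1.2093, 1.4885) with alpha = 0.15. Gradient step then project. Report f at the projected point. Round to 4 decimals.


Step 1: Compute gradient at (-1.2093, 1.4885).
grad_x = 2*2*-1.2093 - 12 = -16.8372
grad_y = 2*8*1.4885 + 13 = 36.816
Step 2: Gradient step.
x_raw = -1.2093 - 0.15*-16.8372 = 1.3163
y_raw = 1.4885 - 0.15*36.816 = -4.0339
Step 3: Project onto [-2, 4].
x_proj = clip(1.3163) = 1.3163
y_proj = clip(-4.0339) = -2.0
Step 4: Evaluate f.
f(1.3163, -2.0) = -6.3302


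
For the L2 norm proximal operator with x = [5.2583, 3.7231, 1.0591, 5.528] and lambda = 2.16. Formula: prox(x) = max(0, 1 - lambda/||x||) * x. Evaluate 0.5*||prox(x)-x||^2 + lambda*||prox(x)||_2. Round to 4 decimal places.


Step 1: Compute ||x||.
||x|| = 8.5552
Step 2: Compute scaling factor.
scale = max(0, 1 - 2.16/8.5552) = 0.7475
Step 3: prox(x) = [3.9307, 2.7831, 0.7917, 4.1323]
||prox(x)|| = 6.3952
Step 4: Proximal objective.
0.5*||prox-x||^2 = 2.3328
lambda*||prox|| = 13.8136
Total = 16.1465


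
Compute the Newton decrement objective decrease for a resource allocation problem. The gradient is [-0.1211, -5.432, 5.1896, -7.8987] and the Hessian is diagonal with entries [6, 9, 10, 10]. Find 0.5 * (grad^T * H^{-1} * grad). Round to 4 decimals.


Step 1: H is diagonal, so H^(-1) * g = [-0.0202, -0.6036, 0.519, -0.7899].
Step 2: g^T H^(-1) g = sum_i g_i^2 / H_ii
  = (-0.1211)^2/6 + (-5.432)^2/9 + (5.1896)^2/10 + (-7.8987)^2/10
  = 0.0024 + 3.2785 + 2.6932 + 6.2389 = 12.2131
Step 3: Objective decrease = 0.5 * g^T H^(-1) g = 6.1065


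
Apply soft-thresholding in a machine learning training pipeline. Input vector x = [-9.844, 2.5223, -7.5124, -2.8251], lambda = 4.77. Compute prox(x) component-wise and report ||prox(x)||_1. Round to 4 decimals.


Soft-thresholding with lambda = 4.77:
prox(-9.844) = sign(-9.844)*max(|-9.844| - 4.77, 0) = -5.074
prox(2.5223) = sign(2.5223)*max(|2.5223| - 4.77, 0) = 0.0
prox(-7.5124) = sign(-7.5124)*max(|-7.5124| - 4.77, 0) = -2.7424
prox(-2.8251) = sign(-2.8251)*max(|-2.8251| - 4.77, 0) = 0.0
prox(x) = [-5.074, 0.0, -2.7424, 0.0]
||prox(x)||_1 = 5.074 + 0.0 + 2.7424 + 0.0 = 7.8164


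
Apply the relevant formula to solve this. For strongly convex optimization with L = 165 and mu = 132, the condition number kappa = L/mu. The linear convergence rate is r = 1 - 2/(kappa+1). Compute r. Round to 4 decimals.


Step 1: Compute the condition number.
kappa = L/mu = 165/132 = 1.25
Step 2: Compute the convergence rate.
r = 1 - 2/(kappa + 1) = 1 - 2*mu/(L + mu) = (L - mu)/(L + mu) = 33/297 = 0.1111


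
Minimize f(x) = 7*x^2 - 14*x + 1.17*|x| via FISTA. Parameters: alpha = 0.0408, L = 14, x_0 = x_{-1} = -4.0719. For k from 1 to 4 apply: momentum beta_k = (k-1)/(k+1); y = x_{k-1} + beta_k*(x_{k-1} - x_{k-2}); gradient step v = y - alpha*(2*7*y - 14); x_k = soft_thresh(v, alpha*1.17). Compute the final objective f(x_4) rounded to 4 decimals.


FISTA on f(x) = 7*x^2 - 14*x + 1.17*|x|
L = 14, alpha = 0.0408
Iteration 1: beta = 0.0, y = -4.0719 + 0.0*(-4.0719 + 4.0719) = -4.0719
  grad(y) = -71.0066, v = y - alpha*grad = -1.1748
  prox(v) = soft_thresh(-1.1748, 0.0477) = -1.1271
Iteration 2: beta = 0.3333, y = -1.1271 + 0.3333*(-1.1271 + 4.0719) = -0.1455
  grad(y) = -16.0369, v = y - alpha*grad = 0.5088
  prox(v) = soft_thresh(0.5088, 0.0477) = 0.4611
Iteration 3: beta = 0.5, y = 0.4611 + 0.5*(0.4611 + 1.1271) = 1.2552
  grad(y) = 3.5723, v = y - alpha*grad = 1.1094
  prox(v) = soft_thresh(1.1094, 0.0477) = 1.0617
Iteration 4: beta = 0.6, y = 1.0617 + 0.6*(1.0617 - 0.4611) = 1.422
  grad(y) = 5.9085, v = y - alpha*grad = 1.181
  prox(v) = soft_thresh(1.181, 0.0477) = 1.1332
f(x_4) = 7*1.1332^2 - 14*1.1332 + 1.17*|1.1332| = -5.5499


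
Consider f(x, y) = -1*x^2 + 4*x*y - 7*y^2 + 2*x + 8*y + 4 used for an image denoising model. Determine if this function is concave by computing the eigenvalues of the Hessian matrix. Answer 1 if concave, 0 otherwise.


The Hessian of f(x,y) = -1*x^2 + 4*x*y - 7*y^2 + 2*x + 8*y + 4 is:
H = [[-2, 4], [4, -14]]
Trace = -2 - 14 = -16
Determinant = -2*-14 - (4)^2 = 12
Discriminant = (-16)^2 - 4*12 = 208.0
Eigenvalues: lambda_1 = -15.2111, lambda_2 = -0.7889
The function is concave.

1


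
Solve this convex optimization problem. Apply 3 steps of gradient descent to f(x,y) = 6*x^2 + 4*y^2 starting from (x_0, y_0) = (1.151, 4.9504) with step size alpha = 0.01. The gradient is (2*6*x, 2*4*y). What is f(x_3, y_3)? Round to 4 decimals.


Gradient descent on f(x,y) = 6*x^2 + 4*y^2.
Starting point: (1.151, 4.9504), alpha = 0.01
Step 1: grad_x = 2*6*1.151 = 13.812, grad_y = 2*4*4.9504 = 39.6032
  x_1 = 1.151 - 0.01*13.812 = 1.0129
  y_1 = 4.9504 - 0.01*39.6032 = 4.5544
Step 2: grad_x = 2*6*1.0129 = 12.1546, grad_y = 2*4*4.5544 = 36.4349
  x_2 = 1.0129 - 0.01*12.1546 = 0.8913
  y_2 = 4.5544 - 0.01*36.4349 = 4.19
Step 3: grad_x = 2*6*0.8913 = 10.696, grad_y = 2*4*4.19 = 33.5201
  x_3 = 0.8913 - 0.01*10.696 = 0.7844
  y_3 = 4.19 - 0.01*33.5201 = 3.8548
f(0.7844, 3.8548) = 6*0.7844^2 + 4*3.8548^2 = 63.1299


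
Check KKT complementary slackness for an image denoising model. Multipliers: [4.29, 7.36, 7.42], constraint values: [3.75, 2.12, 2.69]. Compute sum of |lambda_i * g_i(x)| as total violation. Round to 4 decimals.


KKT complementary slackness check:
lambda_1 * g_1 = 4.29 * 3.75 = 16.0875
lambda_2 * g_2 = 7.36 * 2.12 = 15.6032
lambda_3 * g_3 = 7.42 * 2.69 = 19.9598
Total violation = 16.0875 + 15.6032 + 19.9598 = 51.6505


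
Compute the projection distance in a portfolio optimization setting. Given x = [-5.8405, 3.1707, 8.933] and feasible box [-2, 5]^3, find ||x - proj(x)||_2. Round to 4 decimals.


Project each component onto [-2, 5].
clip(-5.8405) = -2.0, clip(3.1707) = 3.1707, clip(8.933) = 5.0
Projection = [-2.0, 3.1707, 5.0]
Squared diffs: [14.7494, 0.0, 15.4685]
Distance = sqrt(30.2179) = 5.4971


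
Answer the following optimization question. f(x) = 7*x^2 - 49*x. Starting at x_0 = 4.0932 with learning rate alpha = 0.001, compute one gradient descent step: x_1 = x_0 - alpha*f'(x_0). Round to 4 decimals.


We compute the gradient at x_0 and apply the update.
f'(x) = 14*x - 49
f'(4.0932) = 14*4.0932 - 49 = 8.3048
x_1 = 4.0932 - 0.001*8.3048 = 4.0849
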